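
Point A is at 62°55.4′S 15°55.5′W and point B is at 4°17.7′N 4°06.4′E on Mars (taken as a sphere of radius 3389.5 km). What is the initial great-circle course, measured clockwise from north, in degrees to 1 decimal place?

With φ₁ = -1.0982, φ₂ = 0.0750, Δλ = 0.3496 rad, the forward-azimuth formula gives
θ = atan2( sin Δλ cos φ₂ , cos φ₁ sin φ₂ − sin φ₁ cos φ₂ cos Δλ ) = atan2(0.3416, 0.8683) = 21.47°.
So the initial bearing is 21.5°.

21.5°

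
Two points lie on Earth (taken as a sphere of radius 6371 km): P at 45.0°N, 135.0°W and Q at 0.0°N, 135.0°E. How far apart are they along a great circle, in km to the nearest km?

10008 km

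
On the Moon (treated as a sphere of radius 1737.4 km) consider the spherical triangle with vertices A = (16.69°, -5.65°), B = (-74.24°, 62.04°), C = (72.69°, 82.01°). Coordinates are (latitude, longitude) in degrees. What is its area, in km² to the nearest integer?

Side lengths (central angles): a = 2.5734, b = 1.2809, c = 1.7494 rad; semiperimeter s = 2.8018.
By l'Huilier's theorem, tan(E/4) = √[tan(s/2) tan((s−a)/2) tan((s−b)/2) tan((s−c)/2)], giving spherical excess E = 2.1850 rad.
Area = E·R² = 2.1850 × (1737.4)² ≈ 6595606 km².

6595606 km²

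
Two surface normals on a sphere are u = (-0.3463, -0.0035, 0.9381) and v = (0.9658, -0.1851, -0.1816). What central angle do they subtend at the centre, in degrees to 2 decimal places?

120.28°

u·v = -0.5042; |u| = 1.0000, |v| = 1.0000.
cos θ = (u·v)/(|u||v|) = -0.5042, so θ = 120.28°.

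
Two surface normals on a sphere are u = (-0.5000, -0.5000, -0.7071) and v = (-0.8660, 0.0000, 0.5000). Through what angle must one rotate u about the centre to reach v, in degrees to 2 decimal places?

u·v = 0.0795; |u| = 1.0000, |v| = 1.0000.
cos θ = (u·v)/(|u||v|) = 0.0795, so θ = 85.44°.

85.44°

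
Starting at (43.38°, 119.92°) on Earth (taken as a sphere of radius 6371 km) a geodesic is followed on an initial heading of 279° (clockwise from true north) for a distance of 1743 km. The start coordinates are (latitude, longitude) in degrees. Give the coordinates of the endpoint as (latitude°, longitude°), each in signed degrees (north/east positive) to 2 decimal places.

43.79°, 98.23°

Angular distance δ = d/R = 1743/6371 = 0.27358 rad; initial bearing θ = 4.8695 rad.
sin φ₂ = sin φ₁ cos δ + cos φ₁ sin δ cos θ = (0.6868)(0.9628) + (0.7268)(0.2702)(0.1564) = 0.6920, so φ₂ = 43.79°.
Δλ = atan2(sin θ sin δ cos φ₁, cos δ − sin φ₁ sin φ₂) = atan2(-0.1940, 0.4875) = -21.695°.
λ₂ = 119.920° − 21.695° = 98.23°.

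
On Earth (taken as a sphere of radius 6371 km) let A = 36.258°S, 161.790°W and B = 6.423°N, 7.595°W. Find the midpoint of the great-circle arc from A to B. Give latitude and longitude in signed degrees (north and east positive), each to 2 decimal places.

-47.37°, -60.26°

Central angle δ = 2.4776 rad. Interpolating on the sphere with fraction f = 0.5:
P = [sin((1−f)δ)·A + sin(fδ)·B] / sin δ = 1.5341·A + 1.5341·B in Cartesian coordinates,
giving P = (0.3360, -0.5881, -0.7357), i.e. latitude -47.37°, longitude -60.26°.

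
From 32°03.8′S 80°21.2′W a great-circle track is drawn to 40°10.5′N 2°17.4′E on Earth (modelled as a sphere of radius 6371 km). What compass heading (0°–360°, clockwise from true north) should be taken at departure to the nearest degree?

52°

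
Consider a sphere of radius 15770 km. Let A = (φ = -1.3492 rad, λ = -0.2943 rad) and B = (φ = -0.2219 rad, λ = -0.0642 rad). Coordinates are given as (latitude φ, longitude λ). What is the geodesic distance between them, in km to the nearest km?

17876 km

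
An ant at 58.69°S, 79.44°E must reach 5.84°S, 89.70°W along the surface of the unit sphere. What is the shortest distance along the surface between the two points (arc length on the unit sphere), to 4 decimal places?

2.0051

With latitudes φ₁ = -58.690°, φ₂ = -5.840° and longitude difference Δλ = -169.140°:
cos c = sin φ₁ sin φ₂ + cos φ₁ cos φ₂ cos Δλ = (-0.8544)(-0.1018) + (0.5197)(0.9948)(-0.9821) = -0.42078,
so c = arccos(-0.42078) = 2.00510 rad.
On the unit sphere the arc length equals the central angle: 2.0051.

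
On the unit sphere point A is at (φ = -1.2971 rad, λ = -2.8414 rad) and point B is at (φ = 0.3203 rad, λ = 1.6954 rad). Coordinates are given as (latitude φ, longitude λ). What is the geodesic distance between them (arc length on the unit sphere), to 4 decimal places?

1.9262

With latitudes φ₁ = -74.318°, φ₂ = 18.352° and longitude difference Δλ = -100.061°:
cos c = sin φ₁ sin φ₂ + cos φ₁ cos φ₂ cos Δλ = (-0.9628)(0.3149) + (0.2703)(0.9491)(-0.1747) = -0.34795,
so c = arccos(-0.34795) = 1.92618 rad.
On the unit sphere the arc length equals the central angle: 1.9262.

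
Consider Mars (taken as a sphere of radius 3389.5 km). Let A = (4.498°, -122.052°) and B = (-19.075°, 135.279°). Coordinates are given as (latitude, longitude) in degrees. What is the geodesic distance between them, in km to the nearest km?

6119 km

Let φ₁ = 0.0785 rad, φ₂ = -0.3329 rad, and Δλ = -1.7919 rad.
cos c = sin φ₁ sin φ₂ + cos φ₁ cos φ₂ cos Δλ = (0.0784)(-0.3268) + (0.9969)(0.9451)(-0.2193) = -0.23227,
so c = arccos(-0.23227) = 1.80520 rad.
Distance = R·c = 3389.5 × 1.8052 ≈ 6119 km.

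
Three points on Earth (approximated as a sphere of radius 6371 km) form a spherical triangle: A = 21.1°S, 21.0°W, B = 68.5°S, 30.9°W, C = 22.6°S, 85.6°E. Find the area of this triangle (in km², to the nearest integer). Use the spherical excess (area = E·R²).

29828705 km²

Side lengths (central angles): a = 1.3627, b = 1.6787, c = 0.8342 rad; semiperimeter s = 1.9378.
By l'Huilier's theorem, tan(E/4) = √[tan(s/2) tan((s−a)/2) tan((s−b)/2) tan((s−c)/2)], giving spherical excess E = 0.7349 rad.
Area = E·R² = 0.7349 × (6371)² ≈ 29828705 km².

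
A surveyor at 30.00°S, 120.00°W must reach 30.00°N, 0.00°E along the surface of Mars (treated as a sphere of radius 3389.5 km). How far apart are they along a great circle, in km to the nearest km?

In radians: φ₁ = -0.5236, φ₂ = 0.5236, Δλ = 120.000° = 2.0944 rad.
Haversine: a = sin²(Δφ/2) + cos φ₁ cos φ₂ sin²(Δλ/2) = 0.2500 + (0.8660)(0.8660)(0.7500) = 0.81250.
Central angle c = 2·arcsin(√a) = 2.24593 rad.
Distance = R·c = 3389.5 × 2.2459 ≈ 7613 km.

7613 km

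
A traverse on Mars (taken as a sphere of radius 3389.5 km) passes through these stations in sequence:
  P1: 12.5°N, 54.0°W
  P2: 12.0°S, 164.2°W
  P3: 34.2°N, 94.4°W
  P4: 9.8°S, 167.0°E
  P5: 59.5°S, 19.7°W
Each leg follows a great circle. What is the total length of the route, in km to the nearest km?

24001 km

Leg P1→P2: central angle 1.9549 rad, distance 6626.2 km.
Leg P2→P3: central angle 1.4076 rad, distance 4771.0 km.
Leg P3→P4: central angle 1.7901 rad, distance 6067.5 km.
Leg P4→P5: central angle 1.9284 rad, distance 6536.4 km.
Total: 6626.2 + 4771.0 + 6067.5 + 6536.4 ≈ 24001 km.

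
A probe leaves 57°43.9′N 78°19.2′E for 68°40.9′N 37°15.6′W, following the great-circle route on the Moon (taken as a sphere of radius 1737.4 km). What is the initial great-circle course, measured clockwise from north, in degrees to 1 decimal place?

332.5°

With φ₁ = 1.0076, φ₂ = 1.1987, Δλ = -2.0173 rad, the forward-azimuth formula gives
θ = atan2( sin Δλ cos φ₂ , cos φ₁ sin φ₂ − sin φ₁ cos φ₂ cos Δλ ) = atan2(-0.3279, 0.6301) = -27.49°.
Adding 360° brings this into [0°, 360°): 332.5°.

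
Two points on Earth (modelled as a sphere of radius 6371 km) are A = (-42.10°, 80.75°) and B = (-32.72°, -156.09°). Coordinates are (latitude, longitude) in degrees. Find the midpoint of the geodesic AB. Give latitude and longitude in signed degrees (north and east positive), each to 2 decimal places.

-57.94°, 148.94°

Central angle δ = 1.5499 rad. Interpolating on the sphere with fraction f = 0.5:
P = [sin((1−f)δ)·A + sin(fδ)·B] / sin δ = 0.6998·A + 0.6998·B in Cartesian coordinates,
giving P = (-0.4548, 0.2739, -0.8475), i.e. latitude -57.94°, longitude 148.94°.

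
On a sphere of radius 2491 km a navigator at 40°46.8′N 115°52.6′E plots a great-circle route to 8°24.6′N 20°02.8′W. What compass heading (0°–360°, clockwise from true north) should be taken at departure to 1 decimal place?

Δλ = -135.923° = -2.3723 rad.
y = sin Δλ · cos φ₂ = (-0.6956)(0.9892) = -0.6881
x = cos φ₁ sin φ₂ − sin φ₁ cos φ₂ cos Δλ = (0.7572)(0.1463) − (0.6532)(0.9892)(-0.7184) = 0.5749
θ = atan2(y, x) = -50.12°; adding 360° gives 309.9°.

309.9°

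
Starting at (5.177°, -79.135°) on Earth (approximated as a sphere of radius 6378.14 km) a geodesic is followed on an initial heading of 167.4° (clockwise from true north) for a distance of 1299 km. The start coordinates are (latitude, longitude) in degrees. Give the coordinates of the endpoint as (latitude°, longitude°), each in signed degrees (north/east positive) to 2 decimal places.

-6.21°, -76.59°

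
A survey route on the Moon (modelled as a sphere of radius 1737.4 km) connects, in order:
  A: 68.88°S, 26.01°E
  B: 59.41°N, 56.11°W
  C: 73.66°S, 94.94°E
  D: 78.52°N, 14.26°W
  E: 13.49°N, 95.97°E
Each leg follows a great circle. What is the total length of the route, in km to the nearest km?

16596 km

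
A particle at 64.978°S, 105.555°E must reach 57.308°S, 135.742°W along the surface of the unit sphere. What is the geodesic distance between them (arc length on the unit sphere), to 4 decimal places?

0.8594

In radians: φ₁ = -1.1341, φ₂ = -1.0002, Δλ = 118.703° = 2.0718 rad.
cos c = sin φ₁ sin φ₂ + cos φ₁ cos φ₂ cos Δλ = (-0.9061)(-0.8416) + (0.4230)(0.5401)(-0.4803) = 0.65288,
so c = arccos(0.65288) = 0.85942 rad.
On the unit sphere the arc length equals the central angle: 0.8594.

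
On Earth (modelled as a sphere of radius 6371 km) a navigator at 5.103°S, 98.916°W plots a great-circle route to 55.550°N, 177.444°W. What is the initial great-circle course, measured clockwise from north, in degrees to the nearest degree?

326°

With φ₁ = -0.0891, φ₂ = 0.9695, Δλ = -1.3706 rad, the forward-azimuth formula gives
θ = atan2( sin Δλ cos φ₂ , cos φ₁ sin φ₂ − sin φ₁ cos φ₂ cos Δλ ) = atan2(-0.5544, 0.8314) = -33.70°.
Adding 360° brings this into [0°, 360°): 326°.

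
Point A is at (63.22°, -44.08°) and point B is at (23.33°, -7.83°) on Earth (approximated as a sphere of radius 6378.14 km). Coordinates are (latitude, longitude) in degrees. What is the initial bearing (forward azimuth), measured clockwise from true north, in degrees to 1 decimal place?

With φ₁ = 1.1034, φ₂ = 0.4072, Δλ = 0.6327 rad, the forward-azimuth formula gives
θ = atan2( sin Δλ cos φ₂ , cos φ₁ sin φ₂ − sin φ₁ cos φ₂ cos Δλ ) = atan2(0.5430, -0.4826) = 131.63°.
So the initial bearing is 131.6°.

131.6°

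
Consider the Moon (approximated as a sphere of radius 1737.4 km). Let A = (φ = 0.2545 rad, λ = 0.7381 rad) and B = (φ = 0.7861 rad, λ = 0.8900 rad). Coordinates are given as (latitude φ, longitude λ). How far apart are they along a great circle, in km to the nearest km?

Let φ₁ = 0.2545 rad, φ₂ = 0.7861 rad, and Δλ = 0.1519 rad.
Haversine: a = sin²(Δφ/2) + cos φ₁ cos φ₂ sin²(Δλ/2) = 0.0690 + (0.9678)(0.7066)(0.0058) = 0.07294.
Central angle c = 2·arcsin(√a) = 0.54693 rad.
Distance = R·c = 1737.4 × 0.5469 ≈ 950 km.

950 km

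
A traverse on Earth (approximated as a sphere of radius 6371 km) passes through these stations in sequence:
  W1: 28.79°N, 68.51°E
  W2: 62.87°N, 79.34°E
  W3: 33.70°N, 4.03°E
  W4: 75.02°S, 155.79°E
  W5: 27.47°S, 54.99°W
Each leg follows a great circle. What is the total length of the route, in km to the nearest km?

33443 km

Leg W1→W2: central angle 0.6074 rad, distance 3869.7 km.
Leg W2→W3: central angle 0.9397 rad, distance 5987.0 km.
Leg W3→W4: central angle 2.3825 rad, distance 15178.7 km.
Leg W4→W5: central angle 1.3196 rad, distance 8407.1 km.
Total: 3869.7 + 5987.0 + 15178.7 + 8407.1 ≈ 33443 km.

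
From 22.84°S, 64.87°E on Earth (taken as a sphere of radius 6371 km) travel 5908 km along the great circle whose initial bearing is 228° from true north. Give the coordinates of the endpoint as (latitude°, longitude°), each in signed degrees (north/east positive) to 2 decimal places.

-46.57°, 5.01°

Angular distance δ = d/R = 5908/6371 = 0.92733 rad; initial bearing θ = 3.9794 rad.
sin φ₂ = sin φ₁ cos δ + cos φ₁ sin δ cos θ = (-0.3882)(0.6000) + (0.9216)(0.8000)(-0.6691) = -0.7262, so φ₂ = -46.57°.
Δλ = atan2(sin θ sin δ cos φ₁, cos δ − sin φ₁ sin φ₂) = atan2(-0.5479, 0.3181) = -59.863°.
λ₂ = 64.870° − 59.863° = 5.01°.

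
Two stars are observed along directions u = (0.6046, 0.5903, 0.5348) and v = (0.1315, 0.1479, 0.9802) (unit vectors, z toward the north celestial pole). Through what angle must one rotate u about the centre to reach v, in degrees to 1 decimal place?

u·v = 0.6910; |u| = 1.0000, |v| = 1.0000.
cos θ = (u·v)/(|u||v|) = 0.6910, so θ = 46.3°.

46.3°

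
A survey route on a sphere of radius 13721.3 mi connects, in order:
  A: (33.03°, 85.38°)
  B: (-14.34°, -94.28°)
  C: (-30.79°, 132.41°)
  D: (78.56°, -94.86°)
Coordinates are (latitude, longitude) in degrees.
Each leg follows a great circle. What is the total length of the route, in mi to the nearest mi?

Leg A→B: central angle 2.8153 rad, distance 38630.2 mi.
Leg B→C: central angle 2.0310 rad, distance 27867.8 mi.
Leg C→D: central angle 2.2361 rad, distance 30682.9 mi.
Total: 38630.2 + 27867.8 + 30682.9 ≈ 97181 mi.

97181 mi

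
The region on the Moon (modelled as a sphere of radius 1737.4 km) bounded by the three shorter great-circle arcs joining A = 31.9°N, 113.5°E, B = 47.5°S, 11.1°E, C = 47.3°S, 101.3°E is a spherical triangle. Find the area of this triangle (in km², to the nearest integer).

Side lengths (central angles): a = 1.0001, b = 1.3955, c = 2.1092 rad; semiperimeter s = 2.2524.
By l'Huilier's theorem, tan(E/4) = √[tan(s/2) tan((s−a)/2) tan((s−b)/2) tan((s−c)/2)], giving spherical excess E = 0.8777 rad.
Area = E·R² = 0.8777 × (1737.4)² ≈ 2649256 km².

2649256 km²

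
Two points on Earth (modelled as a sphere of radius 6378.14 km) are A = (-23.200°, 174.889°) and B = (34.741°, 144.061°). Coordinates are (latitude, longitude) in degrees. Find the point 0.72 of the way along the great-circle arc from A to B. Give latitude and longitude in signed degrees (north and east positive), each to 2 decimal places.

Central angle δ = 1.1329 rad. Interpolating on the sphere with fraction f = 0.72:
P = [sin((1−f)δ)·A + sin(fδ)·B] / sin δ = 0.3444·A + 0.8041·B in Cartesian coordinates,
giving P = (-0.8502, 0.4160, 0.3225), i.e. latitude 18.82°, longitude 153.93°.

18.82°, 153.93°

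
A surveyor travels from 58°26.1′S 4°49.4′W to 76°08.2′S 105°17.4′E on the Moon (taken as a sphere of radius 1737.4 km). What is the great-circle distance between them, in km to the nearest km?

1163 km

In radians: φ₁ = -1.0199, φ₂ = -1.3288, Δλ = 110.113° = 1.9218 rad.
Haversine: a = sin²(Δφ/2) + cos φ₁ cos φ₂ sin²(Δλ/2) = 0.0237 + (0.5235)(0.2396)(0.6719) = 0.10795.
Central angle c = 2·arcsin(√a) = 0.66956 rad.
Distance = R·c = 1737.4 × 0.6696 ≈ 1163 km.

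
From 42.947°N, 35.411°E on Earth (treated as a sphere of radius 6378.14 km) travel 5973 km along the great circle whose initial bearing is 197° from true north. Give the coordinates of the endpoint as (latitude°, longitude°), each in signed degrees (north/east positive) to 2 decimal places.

Angular distance δ = d/R = 5973/6378.14 = 0.93648 rad; initial bearing θ = 3.4383 rad.
sin φ₂ = sin φ₁ cos δ + cos φ₁ sin δ cos θ = (0.6813)(0.5926) + (0.7320)(0.8055)(-0.9563) = -0.1601, so φ₂ = -9.21°.
Δλ = atan2(sin θ sin δ cos φ₁, cos δ − sin φ₁ sin φ₂) = atan2(-0.1724, 0.7017) = -13.802°.
λ₂ = 35.411° − 13.802° = 21.61°.

-9.21°, 21.61°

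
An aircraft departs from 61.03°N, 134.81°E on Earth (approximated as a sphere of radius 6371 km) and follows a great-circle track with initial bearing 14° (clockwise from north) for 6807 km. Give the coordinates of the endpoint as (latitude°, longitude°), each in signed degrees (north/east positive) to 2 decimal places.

56.42°, -67.73°

Angular distance δ = d/R = 6807/6371 = 1.06844 rad; initial bearing θ = 0.2443 rad.
sin φ₂ = sin φ₁ cos δ + cos φ₁ sin δ cos θ = (0.8749)(0.4815) + (0.4844)(0.8764)(0.9703) = 0.8331, so φ₂ = 56.42°.
Δλ = atan2(sin θ sin δ cos φ₁, cos δ − sin φ₁ sin φ₂) = atan2(0.1027, -0.2474) = 157.456°.
λ₂ = 134.810° + 157.456° = 292.27° → -67.73° after wrapping to (−180°, 180°].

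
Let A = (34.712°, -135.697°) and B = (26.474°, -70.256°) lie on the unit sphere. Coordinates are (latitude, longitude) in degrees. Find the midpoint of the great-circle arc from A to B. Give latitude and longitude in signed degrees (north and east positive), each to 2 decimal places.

Central angle δ = 0.9768 rad. Interpolating on the sphere with fraction f = 0.5:
P = [sin((1−f)δ)·A + sin(fδ)·B] / sin δ = 0.5662·A + 0.5662·B in Cartesian coordinates,
giving P = (-0.1619, -0.8021, 0.5748), i.e. latitude 35.09°, longitude -101.41°.

35.09°, -101.41°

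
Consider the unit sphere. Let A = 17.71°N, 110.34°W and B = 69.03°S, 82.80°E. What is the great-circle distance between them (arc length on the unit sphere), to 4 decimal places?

Let φ₁ = 0.3091 rad, φ₂ = -1.2048 rad, and Δλ = -2.9123 rad.
cos c = sin φ₁ sin φ₂ + cos φ₁ cos φ₂ cos Δλ = (0.3042)(-0.9338) + (0.9526)(0.3579)(-0.9738) = -0.61604,
so c = arccos(-0.61604) = 2.23451 rad.
On the unit sphere the arc length equals the central angle: 2.2345.

2.2345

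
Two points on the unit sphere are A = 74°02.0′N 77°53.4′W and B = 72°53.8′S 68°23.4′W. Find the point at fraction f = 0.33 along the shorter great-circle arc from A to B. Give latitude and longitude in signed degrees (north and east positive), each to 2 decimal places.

25.56°, -73.64°

Central angle δ = 2.5664 rad. Interpolating on the sphere with fraction f = 0.33:
P = [sin((1−f)δ)·A + sin(fδ)·B] / sin δ = 1.8181·A + 1.3774·B in Cartesian coordinates,
giving P = (0.2541, -0.8656, 0.4315), i.e. latitude 25.56°, longitude -73.64°.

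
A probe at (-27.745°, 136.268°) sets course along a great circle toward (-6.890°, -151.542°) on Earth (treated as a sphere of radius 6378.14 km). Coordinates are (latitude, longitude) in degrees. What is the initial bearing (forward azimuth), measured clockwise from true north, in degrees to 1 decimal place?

87.9°

Δλ = 72.190° = 1.2600 rad.
y = sin Δλ · cos φ₂ = (0.9521)(0.9928) = 0.9452
x = cos φ₁ sin φ₂ − sin φ₁ cos φ₂ cos Δλ = (0.8850)(-0.1200) − (-0.4655)(0.9928)(0.3059) = 0.0352
θ = atan2(y, x) = 87.87°, so the bearing is 87.9°.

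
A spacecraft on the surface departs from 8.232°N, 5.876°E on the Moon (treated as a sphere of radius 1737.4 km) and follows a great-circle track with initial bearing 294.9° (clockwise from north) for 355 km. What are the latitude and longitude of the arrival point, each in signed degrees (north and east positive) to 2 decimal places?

12.99°, -5.01°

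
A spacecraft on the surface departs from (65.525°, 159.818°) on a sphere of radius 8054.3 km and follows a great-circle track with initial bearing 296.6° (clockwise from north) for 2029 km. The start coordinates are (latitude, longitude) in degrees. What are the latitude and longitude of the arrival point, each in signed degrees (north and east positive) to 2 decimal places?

68.07°, 123.18°

Angular distance δ = d/R = 2029/8054.3 = 0.25192 rad; initial bearing θ = 5.1766 rad.
sin φ₂ = sin φ₁ cos δ + cos φ₁ sin δ cos θ = (0.9101)(0.9684) + (0.4143)(0.2493)(0.4478) = 0.9277, so φ₂ = 68.07°.
Δλ = atan2(sin θ sin δ cos φ₁, cos δ − sin φ₁ sin φ₂) = atan2(-0.0923, 0.1241) = -36.642°.
λ₂ = 159.818° − 36.642° = 123.18°.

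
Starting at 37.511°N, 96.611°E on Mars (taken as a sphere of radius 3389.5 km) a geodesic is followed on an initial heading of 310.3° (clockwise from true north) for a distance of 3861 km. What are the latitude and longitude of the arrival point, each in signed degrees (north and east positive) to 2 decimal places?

Angular distance δ = d/R = 3861/3389.5 = 1.13911 rad; initial bearing θ = 5.4158 rad.
sin φ₂ = sin φ₁ cos δ + cos φ₁ sin δ cos θ = (0.6089)(0.4184) + (0.7932)(0.9083)(0.6468) = 0.7208, so φ₂ = 46.12°.
Δλ = atan2(sin θ sin δ cos φ₁, cos δ − sin φ₁ sin φ₂) = atan2(-0.5495, -0.0205) = -92.134°.
λ₂ = 96.611° − 92.134° = 4.48°.

46.12°, 4.48°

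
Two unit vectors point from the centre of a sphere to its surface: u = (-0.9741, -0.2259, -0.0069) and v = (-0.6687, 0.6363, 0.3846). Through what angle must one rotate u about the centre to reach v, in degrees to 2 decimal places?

u·v = 0.5050; |u| = 1.0000, |v| = 1.0000.
cos θ = (u·v)/(|u||v|) = 0.5050, so θ = 59.67°.

59.67°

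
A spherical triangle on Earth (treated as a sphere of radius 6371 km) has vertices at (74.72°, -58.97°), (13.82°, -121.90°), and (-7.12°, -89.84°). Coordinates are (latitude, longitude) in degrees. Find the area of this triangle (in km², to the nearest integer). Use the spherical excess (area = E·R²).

19681786 km²

Side lengths (central angles): a = 0.6649, b = 1.4657, c = 1.2165 rad; semiperimeter s = 1.6736.
By l'Huilier's theorem, tan(E/4) = √[tan(s/2) tan((s−a)/2) tan((s−b)/2) tan((s−c)/2)], giving spherical excess E = 0.4849 rad.
Area = E·R² = 0.4849 × (6371)² ≈ 19681786 km².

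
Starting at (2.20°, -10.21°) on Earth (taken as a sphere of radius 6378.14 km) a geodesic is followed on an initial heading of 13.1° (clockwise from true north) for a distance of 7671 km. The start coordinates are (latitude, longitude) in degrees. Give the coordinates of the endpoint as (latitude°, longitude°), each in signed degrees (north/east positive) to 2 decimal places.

Angular distance δ = d/R = 7671/6378.14 = 1.20270 rad; initial bearing θ = 0.2286 rad.
sin φ₂ = sin φ₁ cos δ + cos φ₁ sin δ cos θ = (0.0384)(0.3598) + (0.9993)(0.9330)(0.9740) = 0.9219, so φ₂ = 67.20°.
Δλ = atan2(sin θ sin δ cos φ₁, cos δ − sin φ₁ sin φ₂) = atan2(0.2113, 0.3244) = 33.076°.
λ₂ = -10.210° + 33.076° = 22.87°.

67.20°, 22.87°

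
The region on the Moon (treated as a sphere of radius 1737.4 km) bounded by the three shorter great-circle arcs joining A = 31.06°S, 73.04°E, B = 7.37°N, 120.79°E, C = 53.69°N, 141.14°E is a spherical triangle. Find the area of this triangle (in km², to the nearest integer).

1054473 km²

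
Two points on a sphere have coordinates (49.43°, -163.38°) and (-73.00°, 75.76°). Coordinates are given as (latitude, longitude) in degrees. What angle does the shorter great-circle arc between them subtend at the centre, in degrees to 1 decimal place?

145.5°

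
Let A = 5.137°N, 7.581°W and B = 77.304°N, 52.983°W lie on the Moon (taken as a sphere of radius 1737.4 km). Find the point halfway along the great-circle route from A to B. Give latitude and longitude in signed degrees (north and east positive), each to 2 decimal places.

Central angle δ = 1.3274 rad. Interpolating on the sphere with fraction f = 0.5:
P = [sin((1−f)δ)·A + sin(fδ)·B] / sin δ = 0.6347·A + 0.6347·B in Cartesian coordinates,
giving P = (0.7106, -0.1948, 0.6760), i.e. latitude 42.54°, longitude -15.33°.

42.54°, -15.33°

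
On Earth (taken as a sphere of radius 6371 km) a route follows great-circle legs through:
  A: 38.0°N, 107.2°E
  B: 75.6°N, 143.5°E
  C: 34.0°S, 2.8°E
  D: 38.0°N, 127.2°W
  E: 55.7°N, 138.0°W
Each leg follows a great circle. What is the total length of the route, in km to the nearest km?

Leg A→B: central angle 0.7163 rad, distance 4563.4 km.
Leg B→C: central angle 2.3478 rad, distance 14958.0 km.
Leg C→D: central angle 2.4406 rad, distance 15549.0 km.
Leg D→E: central angle 0.3338 rad, distance 2126.8 km.
Total: 4563.4 + 14958.0 + 15549.0 + 2126.8 ≈ 37197 km.

37197 km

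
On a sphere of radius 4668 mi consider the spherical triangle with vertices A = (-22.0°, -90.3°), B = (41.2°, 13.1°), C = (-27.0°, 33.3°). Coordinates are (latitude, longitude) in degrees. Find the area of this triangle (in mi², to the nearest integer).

40459165 mi²

Side lengths (central angles): a = 1.2344, b = 1.8620, c = 1.9915 rad; semiperimeter s = 2.5439.
By l'Huilier's theorem, tan(E/4) = √[tan(s/2) tan((s−a)/2) tan((s−b)/2) tan((s−c)/2)], giving spherical excess E = 1.8568 rad.
Area = E·R² = 1.8568 × (4668)² ≈ 40459165 mi².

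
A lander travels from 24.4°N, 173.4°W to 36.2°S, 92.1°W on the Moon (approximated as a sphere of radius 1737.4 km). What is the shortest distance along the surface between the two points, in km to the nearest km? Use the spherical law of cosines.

2961 km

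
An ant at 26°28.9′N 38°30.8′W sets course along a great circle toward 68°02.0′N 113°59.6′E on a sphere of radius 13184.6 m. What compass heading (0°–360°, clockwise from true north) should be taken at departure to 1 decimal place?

10.0°

Δλ = 152.507° = 2.6617 rad.
y = sin Δλ · cos φ₂ = (0.4616)(0.3741) = 0.1727
x = cos φ₁ sin φ₂ − sin φ₁ cos φ₂ cos Δλ = (0.8951)(0.9274) − (0.4459)(0.3741)(-0.8871) = 0.9781
θ = atan2(y, x) = 10.01°, so the bearing is 10.0°.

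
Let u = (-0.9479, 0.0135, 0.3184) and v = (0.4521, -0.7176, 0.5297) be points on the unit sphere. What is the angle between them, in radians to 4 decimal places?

1.8437 rad

u·v = -0.2696; |u| = 1.0000, |v| = 1.0000.
cos θ = (u·v)/(|u||v|) = -0.2696, so θ = 1.8437 rad.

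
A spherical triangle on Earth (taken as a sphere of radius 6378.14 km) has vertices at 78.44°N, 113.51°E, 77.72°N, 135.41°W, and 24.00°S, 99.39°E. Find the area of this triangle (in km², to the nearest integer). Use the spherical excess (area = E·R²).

Side lengths (central angles): a = 2.1053, b = 1.7936, c = 0.3423 rad; semiperimeter s = 2.1206.
By l'Huilier's theorem, tan(E/4) = √[tan(s/2) tan((s−a)/2) tan((s−b)/2) tan((s−c)/2)], giving spherical excess E = 0.2107 rad.
Area = E·R² = 0.2107 × (6378.14)² ≈ 8569666 km².

8569666 km²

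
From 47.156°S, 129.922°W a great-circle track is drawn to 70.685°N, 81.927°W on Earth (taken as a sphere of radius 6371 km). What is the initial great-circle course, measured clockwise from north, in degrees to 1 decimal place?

17.0°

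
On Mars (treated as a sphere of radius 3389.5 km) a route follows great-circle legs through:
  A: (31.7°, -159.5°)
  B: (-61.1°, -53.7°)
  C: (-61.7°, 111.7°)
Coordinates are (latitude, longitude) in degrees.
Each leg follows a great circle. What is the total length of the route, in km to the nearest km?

Leg A→B: central angle 2.1797 rad, distance 7388.2 km.
Leg B→C: central angle 0.9895 rad, distance 3353.9 km.
Total: 7388.2 + 3353.9 ≈ 10742 km.

10742 km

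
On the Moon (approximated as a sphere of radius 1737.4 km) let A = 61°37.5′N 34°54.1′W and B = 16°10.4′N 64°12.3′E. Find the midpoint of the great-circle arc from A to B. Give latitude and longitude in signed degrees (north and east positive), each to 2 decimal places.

Central angle δ = 1.3971 rad. Interpolating on the sphere with fraction f = 0.5:
P = [sin((1−f)δ)·A + sin(fδ)·B] / sin δ = 0.6529·A + 0.6529·B in Cartesian coordinates,
giving P = (0.5274, 0.3871, 0.7564), i.e. latitude 49.14°, longitude 36.28°.

49.14°, 36.28°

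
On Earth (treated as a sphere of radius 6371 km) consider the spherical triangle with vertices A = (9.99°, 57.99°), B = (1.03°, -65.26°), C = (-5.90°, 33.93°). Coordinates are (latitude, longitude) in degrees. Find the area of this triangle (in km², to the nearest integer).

Side lengths (central angles): a = 1.7322, b = 0.5019, c = 2.1374 rad; semiperimeter s = 2.1857.
By l'Huilier's theorem, tan(E/4) = √[tan(s/2) tan((s−a)/2) tan((s−b)/2) tan((s−c)/2)], giving spherical excess E = 0.4375 rad.
Area = E·R² = 0.4375 × (6371)² ≈ 17757450 km².

17757450 km²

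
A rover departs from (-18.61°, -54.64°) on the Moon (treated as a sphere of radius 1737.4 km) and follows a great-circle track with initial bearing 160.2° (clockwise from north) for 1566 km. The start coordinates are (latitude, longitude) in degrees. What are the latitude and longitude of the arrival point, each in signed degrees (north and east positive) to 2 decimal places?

-63.80°, -17.65°

Angular distance δ = d/R = 1566/1737.4 = 0.90135 rad; initial bearing θ = 2.7960 rad.
sin φ₂ = sin φ₁ cos δ + cos φ₁ sin δ cos θ = (-0.3191)(0.6206) + (0.9477)(0.7842)(-0.9409) = -0.8973, so φ₂ = -63.80°.
Δλ = atan2(sin θ sin δ cos φ₁, cos δ − sin φ₁ sin φ₂) = atan2(0.2517, 0.3342) = 36.988°.
λ₂ = -54.640° + 36.988° = -17.65°.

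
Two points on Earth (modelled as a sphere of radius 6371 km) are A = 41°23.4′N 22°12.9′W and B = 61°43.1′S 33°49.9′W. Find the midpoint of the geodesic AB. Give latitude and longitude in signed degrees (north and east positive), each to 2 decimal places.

The central angle between A and B is δ = 1.8071 rad.
With f = 0.5, the slerp weights are sin((1−f)δ)/sin δ = 0.8080 and sin(fδ)/sin δ = 0.8080.
Weighted sum of the unit vectors: (0.8080)·(0.6945,-0.2836,0.6612) + (0.8080)·(0.3936,-0.2638,-0.8806) = (0.8792, -0.4423, -0.1773).
Converting back: φ = atan2(z, √(x²+y²)) = -10.21°, λ = atan2(y, x) = -26.71°.

-10.21°, -26.71°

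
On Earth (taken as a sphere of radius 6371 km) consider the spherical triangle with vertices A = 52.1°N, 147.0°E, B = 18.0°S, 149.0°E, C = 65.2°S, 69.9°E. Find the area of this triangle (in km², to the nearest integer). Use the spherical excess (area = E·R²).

Side lengths (central angles): a = 1.2069, b = 2.2900, c = 1.2239 rad; semiperimeter s = 2.3604.
By l'Huilier's theorem, tan(E/4) = √[tan(s/2) tan((s−a)/2) tan((s−b)/2) tan((s−c)/2)], giving spherical excess E = 0.7449 rad.
Area = E·R² = 0.7449 × (6371)² ≈ 30236097 km².

30236097 km²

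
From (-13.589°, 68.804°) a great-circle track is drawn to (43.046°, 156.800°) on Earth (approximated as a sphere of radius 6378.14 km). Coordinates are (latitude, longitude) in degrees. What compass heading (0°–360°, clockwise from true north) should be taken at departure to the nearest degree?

47°

Δλ = 87.996° = 1.5358 rad.
y = sin Δλ · cos φ₂ = (0.9994)(0.7308) = 0.7304
x = cos φ₁ sin φ₂ − sin φ₁ cos φ₂ cos Δλ = (0.9720)(0.6826) − (-0.2350)(0.7308)(0.0350) = 0.6695
θ = atan2(y, x) = 47.49°, so the bearing is 47°.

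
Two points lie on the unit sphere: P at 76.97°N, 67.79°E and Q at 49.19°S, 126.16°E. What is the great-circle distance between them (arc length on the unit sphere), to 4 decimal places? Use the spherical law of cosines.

2.2918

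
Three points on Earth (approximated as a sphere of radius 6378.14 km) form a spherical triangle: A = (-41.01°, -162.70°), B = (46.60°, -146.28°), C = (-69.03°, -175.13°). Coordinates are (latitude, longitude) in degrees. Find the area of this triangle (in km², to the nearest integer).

951063 km²

Side lengths (central angles): a = 2.0523, b = 0.5023, c = 1.5502 rad; semiperimeter s = 2.0524.
By l'Huilier's theorem, tan(E/4) = √[tan(s/2) tan((s−a)/2) tan((s−b)/2) tan((s−c)/2)], giving spherical excess E = 0.0234 rad.
Area = E·R² = 0.0234 × (6378.14)² ≈ 951063 km².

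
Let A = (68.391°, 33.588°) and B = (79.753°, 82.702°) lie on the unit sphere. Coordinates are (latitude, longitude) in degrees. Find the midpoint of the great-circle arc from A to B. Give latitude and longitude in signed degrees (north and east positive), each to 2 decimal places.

Central angle δ = 0.2916 rad. Interpolating on the sphere with fraction f = 0.5:
P = [sin((1−f)δ)·A + sin(fδ)·B] / sin δ = 0.5054·A + 0.5054·B in Cartesian coordinates,
giving P = (0.1665, 0.1921, 0.9671), i.e. latitude 75.27°, longitude 49.10°.

75.27°, 49.10°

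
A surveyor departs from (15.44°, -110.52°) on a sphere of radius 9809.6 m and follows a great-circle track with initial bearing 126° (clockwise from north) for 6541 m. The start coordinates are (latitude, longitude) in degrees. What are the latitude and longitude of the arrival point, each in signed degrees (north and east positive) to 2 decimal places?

-8.12°, -80.16°

Angular distance δ = d/R = 6541/9809.6 = 0.66680 rad; initial bearing θ = 2.1991 rad.
sin φ₂ = sin φ₁ cos δ + cos φ₁ sin δ cos θ = (0.2662)(0.7858) + (0.9639)(0.6185)(-0.5878) = -0.1412, so φ₂ = -8.12°.
Δλ = atan2(sin θ sin δ cos φ₁, cos δ − sin φ₁ sin φ₂) = atan2(0.4823, 0.8234) = 30.359°.
λ₂ = -110.520° + 30.359° = -80.16°.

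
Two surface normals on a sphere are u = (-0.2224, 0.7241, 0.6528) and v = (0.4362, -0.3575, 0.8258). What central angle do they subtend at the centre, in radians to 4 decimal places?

1.3865 rad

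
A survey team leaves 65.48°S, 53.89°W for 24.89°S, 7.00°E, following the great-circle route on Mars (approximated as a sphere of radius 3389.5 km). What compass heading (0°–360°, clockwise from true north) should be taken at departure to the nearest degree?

74°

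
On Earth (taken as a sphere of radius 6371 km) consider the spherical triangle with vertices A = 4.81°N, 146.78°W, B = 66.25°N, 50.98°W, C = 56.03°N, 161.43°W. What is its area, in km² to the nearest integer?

Side lengths (central angles): a = 0.8224, b = 0.9170, c = 1.5346 rad; semiperimeter s = 1.6370.
By l'Huilier's theorem, tan(E/4) = √[tan(s/2) tan((s−a)/2) tan((s−b)/2) tan((s−c)/2)], giving spherical excess E = 0.3760 rad.
Area = E·R² = 0.3760 × (6371)² ≈ 15263064 km².

15263064 km²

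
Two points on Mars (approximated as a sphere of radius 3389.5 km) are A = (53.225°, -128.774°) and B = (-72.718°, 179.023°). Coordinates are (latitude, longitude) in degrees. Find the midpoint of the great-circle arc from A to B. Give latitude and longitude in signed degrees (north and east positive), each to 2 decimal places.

-10.69°, -145.51°

The central angle between A and B is δ = 2.2861 rad.
With f = 0.5, the slerp weights are sin((1−f)δ)/sin δ = 1.2053 and sin(fδ)/sin δ = 1.2053.
Weighted sum of the unit vectors: (1.2053)·(-0.3749,-0.4667,0.8010) + (1.2053)·(-0.2970,0.0051,-0.9549) = (-0.8099, -0.5565, -0.1855).
Converting back: φ = atan2(z, √(x²+y²)) = -10.69°, λ = atan2(y, x) = -145.51°.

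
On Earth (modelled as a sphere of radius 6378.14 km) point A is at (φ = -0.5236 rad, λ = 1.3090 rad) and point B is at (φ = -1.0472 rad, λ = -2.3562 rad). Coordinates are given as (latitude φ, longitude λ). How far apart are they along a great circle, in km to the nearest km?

9649 km

Let φ₁ = -0.5236 rad, φ₂ = -1.0472 rad, and Δλ = 2.6180 rad.
cos c = sin φ₁ sin φ₂ + cos φ₁ cos φ₂ cos Δλ = (-0.5000)(-0.8660) + (0.8660)(0.5000)(-0.8660) = 0.05802,
so c = arccos(0.05802) = 1.51275 rad.
Distance = R·c = 6378.14 × 1.5127 ≈ 9649 km.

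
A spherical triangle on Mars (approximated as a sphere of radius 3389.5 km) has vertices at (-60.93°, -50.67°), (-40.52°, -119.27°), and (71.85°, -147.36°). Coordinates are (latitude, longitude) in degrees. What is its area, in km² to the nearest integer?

Side lengths (central angles): a = 1.9916, b = 2.5833, c = 0.7917 rad; semiperimeter s = 2.6833.
By l'Huilier's theorem, tan(E/4) = √[tan(s/2) tan((s−a)/2) tan((s−b)/2) tan((s−c)/2)], giving spherical excess E = 1.2653 rad.
Area = E·R² = 1.2653 × (3389.5)² ≈ 14536814 km².

14536814 km²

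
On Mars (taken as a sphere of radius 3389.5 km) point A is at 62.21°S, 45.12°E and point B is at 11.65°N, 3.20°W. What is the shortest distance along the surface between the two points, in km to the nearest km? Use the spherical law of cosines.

4899 km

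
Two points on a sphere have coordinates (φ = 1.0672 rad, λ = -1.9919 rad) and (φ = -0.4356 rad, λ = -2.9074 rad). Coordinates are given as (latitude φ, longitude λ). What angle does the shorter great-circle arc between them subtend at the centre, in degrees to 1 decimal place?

95.9°

Let φ₁ = 1.0672 rad, φ₂ = -0.4356 rad, and Δλ = -0.9155 rad.
Haversine: a = sin²(Δφ/2) + cos φ₁ cos φ₂ sin²(Δλ/2) = 0.4660 + (0.4826)(0.9066)(0.1953) = 0.55148.
Central angle c = 2·arcsin(√a) = 1.67393 rad.
So the angular separation is 95.9°.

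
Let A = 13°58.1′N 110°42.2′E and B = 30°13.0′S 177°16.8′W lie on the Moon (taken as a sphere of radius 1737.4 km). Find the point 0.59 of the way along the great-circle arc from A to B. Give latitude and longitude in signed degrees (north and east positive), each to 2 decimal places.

-14.19°, 150.53°

Central angle δ = 1.4329 rad. Interpolating on the sphere with fraction f = 0.59:
P = [sin((1−f)δ)·A + sin(fδ)·B] / sin δ = 0.5596·A + 0.7554·B in Cartesian coordinates,
giving P = (-0.8440, 0.4770, -0.2451), i.e. latitude -14.19°, longitude 150.53°.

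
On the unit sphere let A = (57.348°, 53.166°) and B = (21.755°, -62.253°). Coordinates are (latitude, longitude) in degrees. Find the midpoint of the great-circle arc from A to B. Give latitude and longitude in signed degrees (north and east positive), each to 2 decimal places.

Central angle δ = 1.4737 rad. Interpolating on the sphere with fraction f = 0.5:
P = [sin((1−f)δ)·A + sin(fδ)·B] / sin δ = 0.6751·A + 0.6751·B in Cartesian coordinates,
giving P = (0.5103, -0.2634, 0.8187), i.e. latitude 54.95°, longitude -27.30°.

54.95°, -27.30°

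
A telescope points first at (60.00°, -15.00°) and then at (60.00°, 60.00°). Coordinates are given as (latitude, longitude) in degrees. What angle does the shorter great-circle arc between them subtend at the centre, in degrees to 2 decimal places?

35.44°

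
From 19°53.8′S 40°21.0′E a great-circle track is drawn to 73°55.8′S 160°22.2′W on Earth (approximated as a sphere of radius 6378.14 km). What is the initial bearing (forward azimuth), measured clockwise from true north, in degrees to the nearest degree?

174°

With φ₁ = -0.3473, φ₂ = -1.2903, Δλ = 2.7800 rad, the forward-azimuth formula gives
θ = atan2( sin Δλ cos φ₂ , cos φ₁ sin φ₂ − sin φ₁ cos φ₂ cos Δλ ) = atan2(0.0979, -0.9917) = 174.36°.
So the initial bearing is 174°.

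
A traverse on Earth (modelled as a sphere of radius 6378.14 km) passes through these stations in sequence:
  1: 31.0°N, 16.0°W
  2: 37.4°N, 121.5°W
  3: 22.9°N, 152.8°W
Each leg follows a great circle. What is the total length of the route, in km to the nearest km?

12577 km

Leg 1→2: central angle 1.4396 rad, distance 9181.8 km.
Leg 2→3: central angle 0.5323 rad, distance 3395.1 km.
Total: 9181.8 + 3395.1 ≈ 12577 km.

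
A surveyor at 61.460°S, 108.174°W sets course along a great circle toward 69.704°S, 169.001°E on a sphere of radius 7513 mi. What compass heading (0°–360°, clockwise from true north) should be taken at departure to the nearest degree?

Δλ = -82.825° = -1.4456 rad.
y = sin Δλ · cos φ₂ = (-0.9922)(0.3469) = -0.3442
x = cos φ₁ sin φ₂ − sin φ₁ cos φ₂ cos Δλ = (0.4778)(-0.9379) − (-0.8785)(0.3469)(0.1249) = -0.4100
θ = atan2(y, x) = -139.99°; adding 360° gives 220°.

220°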